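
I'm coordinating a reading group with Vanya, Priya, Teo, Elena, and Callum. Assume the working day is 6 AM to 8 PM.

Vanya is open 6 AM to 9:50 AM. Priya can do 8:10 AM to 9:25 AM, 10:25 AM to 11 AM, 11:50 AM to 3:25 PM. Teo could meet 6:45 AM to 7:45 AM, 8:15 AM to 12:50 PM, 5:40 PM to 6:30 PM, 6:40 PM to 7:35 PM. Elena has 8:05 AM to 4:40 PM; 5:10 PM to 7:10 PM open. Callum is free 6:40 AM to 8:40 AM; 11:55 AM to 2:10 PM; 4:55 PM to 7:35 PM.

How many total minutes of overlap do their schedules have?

Vanya ∩ Priya: 08:10-09:25.
Vanya ∩ Priya ∩ Teo: 08:15-09:25.
Vanya ∩ Priya ∩ Teo ∩ Elena: 08:15-09:25.
Vanya ∩ Priya ∩ Teo ∩ Elena ∩ Callum: 08:15-08:40.
That's a single block of 25 minutes.

25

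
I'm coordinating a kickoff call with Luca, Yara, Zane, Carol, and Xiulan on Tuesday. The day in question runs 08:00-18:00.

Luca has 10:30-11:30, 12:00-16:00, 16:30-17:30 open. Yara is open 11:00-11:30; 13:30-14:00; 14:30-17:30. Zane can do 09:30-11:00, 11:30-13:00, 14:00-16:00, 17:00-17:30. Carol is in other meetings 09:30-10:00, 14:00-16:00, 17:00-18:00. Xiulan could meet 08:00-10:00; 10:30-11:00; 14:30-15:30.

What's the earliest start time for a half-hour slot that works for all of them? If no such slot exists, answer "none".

none

Luca free: 10:30-11:30, 12:00-16:00, 16:30-17:30.
Yara free: 11:00-11:30, 13:30-14:00, 14:30-17:30.
Zane free: 09:30-11:00, 11:30-13:00, 14:00-16:00, 17:00-17:30.
Carol free: 08:00-09:30, 10:00-14:00, 16:00-17:00 (invert busy blocks within the working day).
Xiulan free: 08:00-10:00, 10:30-11:00, 14:30-15:30.
Luca ∩ Yara: 11:00-11:30, 13:30-14:00, 14:30-16:00, 16:30-17:30.
Luca ∩ Yara ∩ Zane: 14:30-16:00, 17:00-17:30.
Luca ∩ Yara ∩ Zane ∩ Carol: ∅.
Luca ∩ Yara ∩ Zane ∩ Carol ∩ Xiulan: ∅.
There is no time when everyone is free.
No common window is at least 30 minutes long.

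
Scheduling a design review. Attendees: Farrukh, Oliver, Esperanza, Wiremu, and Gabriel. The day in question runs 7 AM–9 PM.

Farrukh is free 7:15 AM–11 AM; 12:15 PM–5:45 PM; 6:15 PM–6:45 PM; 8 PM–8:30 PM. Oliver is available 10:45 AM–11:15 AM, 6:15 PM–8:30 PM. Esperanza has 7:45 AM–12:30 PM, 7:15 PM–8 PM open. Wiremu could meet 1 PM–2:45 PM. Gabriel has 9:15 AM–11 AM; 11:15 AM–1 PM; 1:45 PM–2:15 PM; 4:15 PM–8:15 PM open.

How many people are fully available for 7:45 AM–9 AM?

Farrukh and Esperanza can make the full 07:45-09:00 slot — that's 2.

2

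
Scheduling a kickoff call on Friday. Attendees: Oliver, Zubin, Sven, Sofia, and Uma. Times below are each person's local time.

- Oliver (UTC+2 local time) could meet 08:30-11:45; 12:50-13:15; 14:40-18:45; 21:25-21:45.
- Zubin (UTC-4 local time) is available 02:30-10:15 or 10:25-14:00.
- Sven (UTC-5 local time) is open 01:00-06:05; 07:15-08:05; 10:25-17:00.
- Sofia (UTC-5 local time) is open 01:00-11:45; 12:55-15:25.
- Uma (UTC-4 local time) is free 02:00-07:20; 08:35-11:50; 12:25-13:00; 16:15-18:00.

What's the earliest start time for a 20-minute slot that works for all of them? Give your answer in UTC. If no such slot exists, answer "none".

06:30

Oliver in UTC: 06:30-09:45, 10:50-11:15, 12:40-16:45, 19:25-19:45 (subtract 2h to convert from UTC+2).
Zubin in UTC: 06:30-14:15, 14:25-18:00 (add 4h to convert from UTC-4).
Sven in UTC: 06:00-11:05, 12:15-13:05, 15:25-22:00 (add 5h to convert from UTC-5).
Sofia in UTC: 06:00-16:45, 17:55-20:25 (add 5h to convert from UTC-5).
Uma in UTC: 06:00-11:20, 12:35-15:50, 16:25-17:00, 20:15-22:00 (add 4h to convert from UTC-4).
Oliver ∩ Zubin: 06:30-09:45, 10:50-11:15, 12:40-14:15, 14:25-16:45.
Oliver ∩ Zubin ∩ Sven: 06:30-09:45, 10:50-11:05, 12:40-13:05, 15:25-16:45.
Oliver ∩ Zubin ∩ Sven ∩ Sofia: 06:30-09:45, 10:50-11:05, 12:40-13:05, 15:25-16:45.
Oliver ∩ Zubin ∩ Sven ∩ Sofia ∩ Uma: 06:30-09:45, 10:50-11:05, 12:40-13:05, 15:25-15:50, 16:25-16:45.
Those are the intersection windows.
The first common window of at least 20 minutes is 06:30-09:45, so the earliest start is 06:30.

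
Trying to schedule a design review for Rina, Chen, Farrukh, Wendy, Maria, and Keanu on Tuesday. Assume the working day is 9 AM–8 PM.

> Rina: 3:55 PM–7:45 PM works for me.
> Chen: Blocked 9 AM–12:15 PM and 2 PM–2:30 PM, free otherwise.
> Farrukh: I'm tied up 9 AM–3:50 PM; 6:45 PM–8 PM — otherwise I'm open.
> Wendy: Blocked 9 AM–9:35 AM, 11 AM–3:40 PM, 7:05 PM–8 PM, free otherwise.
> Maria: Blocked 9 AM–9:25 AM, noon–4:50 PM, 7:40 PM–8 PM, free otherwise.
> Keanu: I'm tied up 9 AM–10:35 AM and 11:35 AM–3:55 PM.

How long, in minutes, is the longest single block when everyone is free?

Rina free: 15:55-19:45.
Chen free: 12:15-14:00, 14:30-20:00 (invert busy blocks within the working day).
Farrukh free: 15:50-18:45 (invert busy blocks within the working day).
Wendy free: 09:35-11:00, 15:40-19:05 (invert busy blocks within the working day).
Maria free: 09:25-12:00, 16:50-19:40 (invert busy blocks within the working day).
Keanu free: 10:35-11:35, 15:55-20:00 (invert busy blocks within the working day).
Rina ∩ Chen: 15:55-19:45.
Rina ∩ Chen ∩ Farrukh: 15:55-18:45.
Rina ∩ Chen ∩ Farrukh ∩ Wendy: 15:55-18:45.
Rina ∩ Chen ∩ Farrukh ∩ Wendy ∩ Maria: 16:50-18:45.
Rina ∩ Chen ∩ Farrukh ∩ Wendy ∩ Maria ∩ Keanu: 16:50-18:45.
The longest is 16:50-18:45 at 115 minutes.

115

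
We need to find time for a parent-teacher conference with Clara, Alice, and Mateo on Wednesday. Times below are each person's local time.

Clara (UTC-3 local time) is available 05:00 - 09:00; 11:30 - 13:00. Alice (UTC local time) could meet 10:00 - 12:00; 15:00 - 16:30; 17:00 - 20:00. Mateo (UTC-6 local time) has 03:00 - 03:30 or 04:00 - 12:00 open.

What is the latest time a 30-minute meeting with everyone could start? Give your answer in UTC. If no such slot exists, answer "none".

15:30

Clara in UTC: 08:00-12:00, 14:30-16:00 (add 3h to convert from UTC-3).
Alice in UTC: 10:00-12:00, 15:00-16:30, 17:00-20:00.
Mateo in UTC: 09:00-09:30, 10:00-18:00 (add 6h to convert from UTC-6).
Clara ∩ Alice: 10:00-12:00, 15:00-16:00.
Clara ∩ Alice ∩ Mateo: 10:00-12:00, 15:00-16:00.
Those are the intersection windows.
The last common window of at least 30 minutes is 15:00-16:00; a 30-minute meeting can start as late as 15:30 and still end by 16:00.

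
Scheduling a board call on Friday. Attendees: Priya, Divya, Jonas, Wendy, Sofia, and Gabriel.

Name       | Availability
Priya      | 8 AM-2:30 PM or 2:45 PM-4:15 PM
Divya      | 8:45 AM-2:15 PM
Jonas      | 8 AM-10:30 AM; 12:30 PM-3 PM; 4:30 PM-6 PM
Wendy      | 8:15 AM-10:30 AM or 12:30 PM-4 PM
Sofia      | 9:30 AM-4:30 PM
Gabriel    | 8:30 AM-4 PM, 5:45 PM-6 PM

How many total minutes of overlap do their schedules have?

Priya ∩ Divya: 08:45-14:15.
Priya ∩ Divya ∩ Jonas: 08:45-10:30, 12:30-14:15.
Priya ∩ Divya ∩ Jonas ∩ Wendy: 08:45-10:30, 12:30-14:15.
Priya ∩ Divya ∩ Jonas ∩ Wendy ∩ Sofia: 09:30-10:30, 12:30-14:15.
Priya ∩ Divya ∩ Jonas ∩ Wendy ∩ Sofia ∩ Gabriel: 09:30-10:30, 12:30-14:15.
Those are the intersection windows.
Summing the common windows: 60 + 105 = 165 minutes.

165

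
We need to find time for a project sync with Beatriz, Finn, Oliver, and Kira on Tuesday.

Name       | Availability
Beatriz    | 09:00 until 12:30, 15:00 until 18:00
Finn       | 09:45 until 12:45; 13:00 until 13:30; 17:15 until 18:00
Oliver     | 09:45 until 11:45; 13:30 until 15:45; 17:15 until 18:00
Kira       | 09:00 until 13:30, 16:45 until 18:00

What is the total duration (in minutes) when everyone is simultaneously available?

165

Beatriz ∩ Finn: 09:45-12:30, 17:15-18:00.
Beatriz ∩ Finn ∩ Oliver: 09:45-11:45, 17:15-18:00.
Beatriz ∩ Finn ∩ Oliver ∩ Kira: 09:45-11:45, 17:15-18:00.
Summing the common windows: 120 + 45 = 165 minutes.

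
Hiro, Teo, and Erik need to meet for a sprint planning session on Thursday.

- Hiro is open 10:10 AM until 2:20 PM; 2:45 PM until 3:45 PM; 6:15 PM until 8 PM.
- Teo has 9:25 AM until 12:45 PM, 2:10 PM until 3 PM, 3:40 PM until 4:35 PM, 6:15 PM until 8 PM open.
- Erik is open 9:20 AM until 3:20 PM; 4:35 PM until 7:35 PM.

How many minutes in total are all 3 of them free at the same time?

Hiro ∩ Teo: 10:10-12:45, 14:10-14:20, 14:45-15:00, 15:40-15:45, 18:15-20:00.
Hiro ∩ Teo ∩ Erik: 10:10-12:45, 14:10-14:20, 14:45-15:00, 18:15-19:35.
Summing the common windows: 155 + 10 + 15 + 80 = 260 minutes.

260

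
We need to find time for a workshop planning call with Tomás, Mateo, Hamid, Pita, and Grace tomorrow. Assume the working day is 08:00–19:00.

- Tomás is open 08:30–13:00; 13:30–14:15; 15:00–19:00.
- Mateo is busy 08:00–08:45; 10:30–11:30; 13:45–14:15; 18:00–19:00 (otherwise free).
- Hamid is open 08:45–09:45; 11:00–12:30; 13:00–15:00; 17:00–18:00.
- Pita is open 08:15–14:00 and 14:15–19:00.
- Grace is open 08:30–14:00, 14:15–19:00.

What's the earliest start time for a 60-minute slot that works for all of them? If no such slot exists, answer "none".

Tomás free: 08:30-13:00, 13:30-14:15, 15:00-19:00.
Mateo free: 08:45-10:30, 11:30-13:45, 14:15-18:00 (invert busy blocks within the working day).
Hamid free: 08:45-09:45, 11:00-12:30, 13:00-15:00, 17:00-18:00.
Pita free: 08:15-14:00, 14:15-19:00.
Grace free: 08:30-14:00, 14:15-19:00.
Tomás ∩ Mateo: 08:45-10:30, 11:30-13:00, 13:30-13:45, 15:00-18:00.
Tomás ∩ Mateo ∩ Hamid: 08:45-09:45, 11:30-12:30, 13:30-13:45, 17:00-18:00.
Tomás ∩ Mateo ∩ Hamid ∩ Pita: 08:45-09:45, 11:30-12:30, 13:30-13:45, 17:00-18:00.
Tomás ∩ Mateo ∩ Hamid ∩ Pita ∩ Grace: 08:45-09:45, 11:30-12:30, 13:30-13:45, 17:00-18:00.
The first common window of at least 60 minutes is 08:45-09:45, so the earliest start is 08:45.

08:45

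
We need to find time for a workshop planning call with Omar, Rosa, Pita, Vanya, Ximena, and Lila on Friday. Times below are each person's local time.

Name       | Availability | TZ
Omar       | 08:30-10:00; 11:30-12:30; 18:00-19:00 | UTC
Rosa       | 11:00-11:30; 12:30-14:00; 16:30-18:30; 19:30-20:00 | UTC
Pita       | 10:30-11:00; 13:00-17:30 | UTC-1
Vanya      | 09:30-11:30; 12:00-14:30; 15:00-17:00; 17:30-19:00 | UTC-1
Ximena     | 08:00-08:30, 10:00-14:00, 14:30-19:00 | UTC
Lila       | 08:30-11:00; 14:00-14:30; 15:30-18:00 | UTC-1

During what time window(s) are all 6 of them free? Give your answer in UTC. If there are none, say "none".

none

Omar in UTC: 08:30-10:00, 11:30-12:30, 18:00-19:00.
Rosa in UTC: 11:00-11:30, 12:30-14:00, 16:30-18:30, 19:30-20:00.
Pita in UTC: 11:30-12:00, 14:00-18:30 (add 1h to convert from UTC-1).
Vanya in UTC: 10:30-12:30, 13:00-15:30, 16:00-18:00, 18:30-20:00 (add 1h to convert from UTC-1).
Ximena in UTC: 08:00-08:30, 10:00-14:00, 14:30-19:00.
Lila in UTC: 09:30-12:00, 15:00-15:30, 16:30-19:00 (add 1h to convert from UTC-1).
Omar ∩ Rosa: 18:00-18:30.
Omar ∩ Rosa ∩ Pita: 18:00-18:30.
Omar ∩ Rosa ∩ Pita ∩ Vanya: ∅.
Omar ∩ Rosa ∩ Pita ∩ Vanya ∩ Ximena: ∅.
Omar ∩ Rosa ∩ Pita ∩ Vanya ∩ Ximena ∩ Lila: ∅.
There is no time when everyone is free.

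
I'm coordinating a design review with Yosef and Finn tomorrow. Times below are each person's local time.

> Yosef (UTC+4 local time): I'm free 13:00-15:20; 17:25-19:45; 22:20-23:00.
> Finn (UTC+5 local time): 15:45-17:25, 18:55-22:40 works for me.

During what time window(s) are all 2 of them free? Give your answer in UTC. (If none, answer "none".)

Yosef in UTC: 09:00-11:20, 13:25-15:45, 18:20-19:00 (subtract 4h to convert from UTC+4).
Finn in UTC: 10:45-12:25, 13:55-17:40 (subtract 5h to convert from UTC+5).
Yosef ∩ Finn: 10:45-11:20, 13:55-15:45.

10:45-11:20, 13:55-15:45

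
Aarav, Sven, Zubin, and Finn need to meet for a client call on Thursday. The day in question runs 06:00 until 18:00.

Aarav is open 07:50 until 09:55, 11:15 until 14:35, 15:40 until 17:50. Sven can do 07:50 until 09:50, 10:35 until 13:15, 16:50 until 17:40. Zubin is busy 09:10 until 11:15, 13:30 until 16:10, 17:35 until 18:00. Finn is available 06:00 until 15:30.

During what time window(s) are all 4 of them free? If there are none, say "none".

Aarav free: 07:50-09:55, 11:15-14:35, 15:40-17:50.
Sven free: 07:50-09:50, 10:35-13:15, 16:50-17:40.
Zubin free: 06:00-09:10, 11:15-13:30, 16:10-17:35 (invert busy blocks within the working day).
Finn free: 06:00-15:30.
Aarav ∩ Sven: 07:50-09:50, 11:15-13:15, 16:50-17:40.
Aarav ∩ Sven ∩ Zubin: 07:50-09:10, 11:15-13:15, 16:50-17:35.
Aarav ∩ Sven ∩ Zubin ∩ Finn: 07:50-09:10, 11:15-13:15.
Those are the intersection windows.

07:50-09:10, 11:15-13:15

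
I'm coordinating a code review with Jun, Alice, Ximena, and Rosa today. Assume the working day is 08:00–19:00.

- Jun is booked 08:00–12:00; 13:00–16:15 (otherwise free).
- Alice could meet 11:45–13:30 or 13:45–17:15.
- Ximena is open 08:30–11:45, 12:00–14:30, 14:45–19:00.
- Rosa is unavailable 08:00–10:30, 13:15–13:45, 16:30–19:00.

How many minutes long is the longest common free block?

Jun free: 12:00-13:00, 16:15-19:00 (invert busy blocks within the working day).
Alice free: 11:45-13:30, 13:45-17:15.
Ximena free: 08:30-11:45, 12:00-14:30, 14:45-19:00.
Rosa free: 10:30-13:15, 13:45-16:30 (invert busy blocks within the working day).
Jun ∩ Alice: 12:00-13:00, 16:15-17:15.
Jun ∩ Alice ∩ Ximena: 12:00-13:00, 16:15-17:15.
Jun ∩ Alice ∩ Ximena ∩ Rosa: 12:00-13:00, 16:15-16:30.
The longest is 12:00-13:00 at 60 minutes.

60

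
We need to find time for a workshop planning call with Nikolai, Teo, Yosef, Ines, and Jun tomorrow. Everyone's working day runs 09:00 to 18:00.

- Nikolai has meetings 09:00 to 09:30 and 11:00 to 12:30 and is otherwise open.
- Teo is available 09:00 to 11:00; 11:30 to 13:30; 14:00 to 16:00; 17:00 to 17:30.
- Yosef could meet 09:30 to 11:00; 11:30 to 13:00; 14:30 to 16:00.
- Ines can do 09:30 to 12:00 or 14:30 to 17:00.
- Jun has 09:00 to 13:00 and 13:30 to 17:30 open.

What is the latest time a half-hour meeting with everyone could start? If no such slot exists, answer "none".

Nikolai free: 09:30-11:00, 12:30-18:00 (invert busy blocks within the working day).
Teo free: 09:00-11:00, 11:30-13:30, 14:00-16:00, 17:00-17:30.
Yosef free: 09:30-11:00, 11:30-13:00, 14:30-16:00.
Ines free: 09:30-12:00, 14:30-17:00.
Jun free: 09:00-13:00, 13:30-17:30.
Nikolai ∩ Teo: 09:30-11:00, 12:30-13:30, 14:00-16:00, 17:00-17:30.
Nikolai ∩ Teo ∩ Yosef: 09:30-11:00, 12:30-13:00, 14:30-16:00.
Nikolai ∩ Teo ∩ Yosef ∩ Ines: 09:30-11:00, 14:30-16:00.
Nikolai ∩ Teo ∩ Yosef ∩ Ines ∩ Jun: 09:30-11:00, 14:30-16:00.
Those are the intersection windows.
The last common window of at least 30 minutes is 14:30-16:00; a 30-minute meeting can start as late as 15:30 and still end by 16:00.

15:30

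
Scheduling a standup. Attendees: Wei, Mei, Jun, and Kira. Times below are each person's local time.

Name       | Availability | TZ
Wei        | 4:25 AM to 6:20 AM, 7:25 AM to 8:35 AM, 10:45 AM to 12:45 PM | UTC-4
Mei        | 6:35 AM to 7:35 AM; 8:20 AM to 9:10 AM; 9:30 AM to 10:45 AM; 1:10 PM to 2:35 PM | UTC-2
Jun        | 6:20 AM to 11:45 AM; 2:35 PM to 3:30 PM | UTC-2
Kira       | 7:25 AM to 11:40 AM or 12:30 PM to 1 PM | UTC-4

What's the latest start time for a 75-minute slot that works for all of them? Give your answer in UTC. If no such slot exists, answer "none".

none

Wei in UTC: 08:25-10:20, 11:25-12:35, 14:45-16:45 (add 4h to convert from UTC-4).
Mei in UTC: 08:35-09:35, 10:20-11:10, 11:30-12:45, 15:10-16:35 (add 2h to convert from UTC-2).
Jun in UTC: 08:20-13:45, 16:35-17:30 (add 2h to convert from UTC-2).
Kira in UTC: 11:25-15:40, 16:30-17:00 (add 4h to convert from UTC-4).
Wei ∩ Mei: 08:35-09:35, 11:30-12:35, 15:10-16:35.
Wei ∩ Mei ∩ Jun: 08:35-09:35, 11:30-12:35.
Wei ∩ Mei ∩ Jun ∩ Kira: 11:30-12:35.
No common window is at least 75 minutes long.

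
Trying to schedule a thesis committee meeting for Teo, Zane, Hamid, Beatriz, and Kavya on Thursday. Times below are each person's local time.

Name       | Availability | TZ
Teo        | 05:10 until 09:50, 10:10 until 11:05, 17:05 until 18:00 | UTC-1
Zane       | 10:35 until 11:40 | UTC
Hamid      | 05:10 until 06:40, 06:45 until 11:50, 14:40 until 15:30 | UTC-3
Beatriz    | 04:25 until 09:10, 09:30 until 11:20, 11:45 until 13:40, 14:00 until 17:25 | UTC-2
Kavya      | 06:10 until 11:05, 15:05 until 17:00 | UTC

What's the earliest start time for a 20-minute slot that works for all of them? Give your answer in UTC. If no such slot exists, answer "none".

Teo in UTC: 06:10-10:50, 11:10-12:05, 18:05-19:00 (add 1h to convert from UTC-1).
Zane in UTC: 10:35-11:40.
Hamid in UTC: 08:10-09:40, 09:45-14:50, 17:40-18:30 (add 3h to convert from UTC-3).
Beatriz in UTC: 06:25-11:10, 11:30-13:20, 13:45-15:40, 16:00-19:25 (add 2h to convert from UTC-2).
Kavya in UTC: 06:10-11:05, 15:05-17:00.
Teo ∩ Zane: 10:35-10:50, 11:10-11:40.
Teo ∩ Zane ∩ Hamid: 10:35-10:50, 11:10-11:40.
Teo ∩ Zane ∩ Hamid ∩ Beatriz: 10:35-10:50, 11:30-11:40.
Teo ∩ Zane ∩ Hamid ∩ Beatriz ∩ Kavya: 10:35-10:50.
No common window is at least 20 minutes long.

none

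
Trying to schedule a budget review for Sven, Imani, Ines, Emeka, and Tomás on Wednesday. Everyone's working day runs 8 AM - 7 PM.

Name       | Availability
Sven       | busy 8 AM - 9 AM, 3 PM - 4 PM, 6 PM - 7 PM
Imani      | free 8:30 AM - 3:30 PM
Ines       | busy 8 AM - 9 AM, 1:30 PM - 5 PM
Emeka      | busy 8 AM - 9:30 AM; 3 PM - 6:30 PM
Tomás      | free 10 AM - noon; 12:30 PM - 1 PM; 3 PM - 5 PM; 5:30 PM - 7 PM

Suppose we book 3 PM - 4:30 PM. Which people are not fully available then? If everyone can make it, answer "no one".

Emeka, Imani, Ines, Sven

Sven free: 09:00-15:00, 16:00-18:00 (invert busy blocks within the working day).
Imani free: 08:30-15:30.
Ines free: 09:00-13:30, 17:00-19:00 (invert busy blocks within the working day).
Emeka free: 09:30-15:00, 18:30-19:00 (invert busy blocks within the working day).
Tomás free: 10:00-12:00, 12:30-13:00, 15:00-17:00, 17:30-19:00.
Sven: not fully free for 15:00-16:30. Imani: not fully free for 15:00-16:30. Ines: not fully free for 15:00-16:30. Emeka: not fully free for 15:00-16:30. Tomás: free for 15:00-16:30.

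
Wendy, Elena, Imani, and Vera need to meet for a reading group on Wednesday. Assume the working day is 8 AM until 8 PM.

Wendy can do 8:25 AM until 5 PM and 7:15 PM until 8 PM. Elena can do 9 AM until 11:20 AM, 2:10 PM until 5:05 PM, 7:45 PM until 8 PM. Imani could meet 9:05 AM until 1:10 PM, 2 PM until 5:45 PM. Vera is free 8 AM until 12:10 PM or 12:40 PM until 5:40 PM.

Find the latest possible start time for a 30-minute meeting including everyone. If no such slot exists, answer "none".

Wendy ∩ Elena: 09:00-11:20, 14:10-17:00, 19:45-20:00.
Wendy ∩ Elena ∩ Imani: 09:05-11:20, 14:10-17:00.
Wendy ∩ Elena ∩ Imani ∩ Vera: 09:05-11:20, 14:10-17:00.
The last common window of at least 30 minutes is 14:10-17:00; a 30-minute meeting can start as late as 16:30 and still end by 17:00.

16:30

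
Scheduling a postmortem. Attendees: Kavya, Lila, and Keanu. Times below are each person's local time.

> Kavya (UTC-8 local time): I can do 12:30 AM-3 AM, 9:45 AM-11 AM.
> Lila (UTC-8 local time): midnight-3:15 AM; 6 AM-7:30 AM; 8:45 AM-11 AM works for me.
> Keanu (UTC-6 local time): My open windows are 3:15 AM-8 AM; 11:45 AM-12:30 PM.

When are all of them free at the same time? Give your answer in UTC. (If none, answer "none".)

Kavya in UTC: 08:30-11:00, 17:45-19:00 (add 8h to convert from UTC-8).
Lila in UTC: 08:00-11:15, 14:00-15:30, 16:45-19:00 (add 8h to convert from UTC-8).
Keanu in UTC: 09:15-14:00, 17:45-18:30 (add 6h to convert from UTC-6).
Kavya ∩ Lila: 08:30-11:00, 17:45-19:00.
Kavya ∩ Lila ∩ Keanu: 09:15-11:00, 17:45-18:30.
Those are the intersection windows.

09:15-11:00, 17:45-18:30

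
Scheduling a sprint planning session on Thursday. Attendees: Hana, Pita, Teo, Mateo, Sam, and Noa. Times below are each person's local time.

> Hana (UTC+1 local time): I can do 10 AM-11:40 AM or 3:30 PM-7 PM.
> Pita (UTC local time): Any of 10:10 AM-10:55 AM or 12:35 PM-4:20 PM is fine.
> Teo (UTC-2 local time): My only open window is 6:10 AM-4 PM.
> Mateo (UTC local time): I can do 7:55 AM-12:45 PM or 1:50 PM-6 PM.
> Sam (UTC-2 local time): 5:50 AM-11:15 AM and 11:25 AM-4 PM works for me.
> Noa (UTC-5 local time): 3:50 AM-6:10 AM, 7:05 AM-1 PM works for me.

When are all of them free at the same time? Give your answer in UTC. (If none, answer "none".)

Hana in UTC: 09:00-10:40, 14:30-18:00 (subtract 1h to convert from UTC+1).
Pita in UTC: 10:10-10:55, 12:35-16:20.
Teo in UTC: 08:10-18:00 (add 2h to convert from UTC-2).
Mateo in UTC: 07:55-12:45, 13:50-18:00.
Sam in UTC: 07:50-13:15, 13:25-18:00 (add 2h to convert from UTC-2).
Noa in UTC: 08:50-11:10, 12:05-18:00 (add 5h to convert from UTC-5).
Hana ∩ Pita: 10:10-10:40, 14:30-16:20.
Hana ∩ Pita ∩ Teo: 10:10-10:40, 14:30-16:20.
Hana ∩ Pita ∩ Teo ∩ Mateo: 10:10-10:40, 14:30-16:20.
Hana ∩ Pita ∩ Teo ∩ Mateo ∩ Sam: 10:10-10:40, 14:30-16:20.
Hana ∩ Pita ∩ Teo ∩ Mateo ∩ Sam ∩ Noa: 10:10-10:40, 14:30-16:20.

10:10-10:40, 14:30-16:20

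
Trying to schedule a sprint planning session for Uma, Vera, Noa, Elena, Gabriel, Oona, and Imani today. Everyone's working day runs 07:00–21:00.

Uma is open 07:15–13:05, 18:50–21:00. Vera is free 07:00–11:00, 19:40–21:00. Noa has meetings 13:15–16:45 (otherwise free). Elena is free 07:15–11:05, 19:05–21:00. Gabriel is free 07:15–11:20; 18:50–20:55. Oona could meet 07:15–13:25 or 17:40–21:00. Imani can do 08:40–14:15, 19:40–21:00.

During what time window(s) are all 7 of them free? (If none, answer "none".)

Uma free: 07:15-13:05, 18:50-21:00.
Vera free: 07:00-11:00, 19:40-21:00.
Noa free: 07:00-13:15, 16:45-21:00 (invert busy blocks within the working day).
Elena free: 07:15-11:05, 19:05-21:00.
Gabriel free: 07:15-11:20, 18:50-20:55.
Oona free: 07:15-13:25, 17:40-21:00.
Imani free: 08:40-14:15, 19:40-21:00.
Uma ∩ Vera: 07:15-11:00, 19:40-21:00.
Uma ∩ Vera ∩ Noa: 07:15-11:00, 19:40-21:00.
Uma ∩ Vera ∩ Noa ∩ Elena: 07:15-11:00, 19:40-21:00.
Uma ∩ Vera ∩ Noa ∩ Elena ∩ Gabriel: 07:15-11:00, 19:40-20:55.
Uma ∩ Vera ∩ Noa ∩ Elena ∩ Gabriel ∩ Oona: 07:15-11:00, 19:40-20:55.
Uma ∩ Vera ∩ Noa ∩ Elena ∩ Gabriel ∩ Oona ∩ Imani: 08:40-11:00, 19:40-20:55.
So the common availability across everyone is 08:40-11:00, 19:40-20:55.

08:40-11:00, 19:40-20:55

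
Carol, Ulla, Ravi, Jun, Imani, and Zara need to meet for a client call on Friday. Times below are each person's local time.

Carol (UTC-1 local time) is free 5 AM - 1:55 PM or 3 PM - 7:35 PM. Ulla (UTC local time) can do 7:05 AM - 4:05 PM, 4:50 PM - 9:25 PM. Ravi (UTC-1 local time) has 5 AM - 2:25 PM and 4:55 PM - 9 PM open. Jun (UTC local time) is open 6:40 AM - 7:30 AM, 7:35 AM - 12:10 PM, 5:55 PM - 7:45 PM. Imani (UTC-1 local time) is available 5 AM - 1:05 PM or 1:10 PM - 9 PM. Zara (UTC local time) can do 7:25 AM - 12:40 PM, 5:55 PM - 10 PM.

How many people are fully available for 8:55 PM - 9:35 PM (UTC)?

3

Carol in UTC: 06:00-14:55, 16:00-20:35 (add 1h to convert from UTC-1).
Ulla in UTC: 07:05-16:05, 16:50-21:25.
Ravi in UTC: 06:00-15:25, 17:55-22:00 (add 1h to convert from UTC-1).
Jun in UTC: 06:40-07:30, 07:35-12:10, 17:55-19:45.
Imani in UTC: 06:00-14:05, 14:10-22:00 (add 1h to convert from UTC-1).
Zara in UTC: 07:25-12:40, 17:55-22:00.
Ravi, Imani, and Zara can make the full 20:55-21:35 slot — that's 3.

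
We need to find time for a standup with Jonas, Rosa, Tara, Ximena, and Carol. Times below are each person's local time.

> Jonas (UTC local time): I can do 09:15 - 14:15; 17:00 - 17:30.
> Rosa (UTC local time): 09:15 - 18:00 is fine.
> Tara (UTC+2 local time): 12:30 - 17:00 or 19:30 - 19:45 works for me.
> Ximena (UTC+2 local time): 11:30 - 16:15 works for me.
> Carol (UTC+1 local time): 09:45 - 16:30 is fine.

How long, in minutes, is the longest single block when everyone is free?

Jonas in UTC: 09:15-14:15, 17:00-17:30.
Rosa in UTC: 09:15-18:00.
Tara in UTC: 10:30-15:00, 17:30-17:45 (subtract 2h to convert from UTC+2).
Ximena in UTC: 09:30-14:15 (subtract 2h to convert from UTC+2).
Carol in UTC: 08:45-15:30 (subtract 1h to convert from UTC+1).
Jonas ∩ Rosa: 09:15-14:15, 17:00-17:30.
Jonas ∩ Rosa ∩ Tara: 10:30-14:15.
Jonas ∩ Rosa ∩ Tara ∩ Ximena: 10:30-14:15.
Jonas ∩ Rosa ∩ Tara ∩ Ximena ∩ Carol: 10:30-14:15.
Those are the intersection windows.
The longest is 10:30-14:15 at 225 minutes.

225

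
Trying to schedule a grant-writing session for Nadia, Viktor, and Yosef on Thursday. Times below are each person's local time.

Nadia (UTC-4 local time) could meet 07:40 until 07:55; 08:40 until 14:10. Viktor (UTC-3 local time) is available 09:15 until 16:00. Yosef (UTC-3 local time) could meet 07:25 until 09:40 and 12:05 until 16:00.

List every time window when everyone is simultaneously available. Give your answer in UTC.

Nadia in UTC: 11:40-11:55, 12:40-18:10 (add 4h to convert from UTC-4).
Viktor in UTC: 12:15-19:00 (add 3h to convert from UTC-3).
Yosef in UTC: 10:25-12:40, 15:05-19:00 (add 3h to convert from UTC-3).
Nadia ∩ Viktor: 12:40-18:10.
Nadia ∩ Viktor ∩ Yosef: 15:05-18:10.

15:05-18:10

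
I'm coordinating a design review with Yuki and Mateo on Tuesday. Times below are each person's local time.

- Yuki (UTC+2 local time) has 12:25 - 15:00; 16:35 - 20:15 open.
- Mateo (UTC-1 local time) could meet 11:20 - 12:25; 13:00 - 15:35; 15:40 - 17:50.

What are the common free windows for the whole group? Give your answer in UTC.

12:20-13:00, 14:35-16:35, 16:40-18:15

Yuki in UTC: 10:25-13:00, 14:35-18:15 (subtract 2h to convert from UTC+2).
Mateo in UTC: 12:20-13:25, 14:00-16:35, 16:40-18:50 (add 1h to convert from UTC-1).
Yuki ∩ Mateo: 12:20-13:00, 14:35-16:35, 16:40-18:15.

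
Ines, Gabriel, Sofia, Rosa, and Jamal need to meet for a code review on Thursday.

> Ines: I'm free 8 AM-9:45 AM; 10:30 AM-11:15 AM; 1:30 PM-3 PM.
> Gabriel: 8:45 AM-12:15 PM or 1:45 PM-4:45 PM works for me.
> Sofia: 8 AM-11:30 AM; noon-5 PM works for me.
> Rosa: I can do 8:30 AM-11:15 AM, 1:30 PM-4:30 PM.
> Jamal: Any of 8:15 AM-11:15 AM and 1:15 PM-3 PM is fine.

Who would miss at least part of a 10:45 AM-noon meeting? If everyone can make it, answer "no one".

Ines, Jamal, Rosa, Sofia

Ines: not fully free for 10:45-12:00. Gabriel: free for 10:45-12:00. Sofia: not fully free for 10:45-12:00. Rosa: not fully free for 10:45-12:00. Jamal: not fully free for 10:45-12:00.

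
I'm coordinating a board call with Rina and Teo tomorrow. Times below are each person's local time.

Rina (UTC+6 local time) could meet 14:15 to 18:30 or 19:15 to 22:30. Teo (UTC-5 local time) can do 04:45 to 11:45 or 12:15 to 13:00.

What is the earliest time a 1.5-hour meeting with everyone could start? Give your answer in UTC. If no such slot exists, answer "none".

Rina in UTC: 08:15-12:30, 13:15-16:30 (subtract 6h to convert from UTC+6).
Teo in UTC: 09:45-16:45, 17:15-18:00 (add 5h to convert from UTC-5).
Rina ∩ Teo: 09:45-12:30, 13:15-16:30.
The first common window of at least 90 minutes is 09:45-12:30, so the earliest start is 09:45.

09:45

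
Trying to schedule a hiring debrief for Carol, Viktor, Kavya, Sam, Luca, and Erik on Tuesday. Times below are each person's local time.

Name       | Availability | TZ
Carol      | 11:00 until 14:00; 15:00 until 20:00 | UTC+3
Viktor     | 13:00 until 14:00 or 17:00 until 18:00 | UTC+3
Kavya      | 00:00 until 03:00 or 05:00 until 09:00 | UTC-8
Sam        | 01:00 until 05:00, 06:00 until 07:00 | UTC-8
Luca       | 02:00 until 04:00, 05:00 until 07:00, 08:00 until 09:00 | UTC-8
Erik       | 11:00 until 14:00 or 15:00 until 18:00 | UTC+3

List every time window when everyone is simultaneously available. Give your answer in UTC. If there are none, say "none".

10:00-11:00, 14:00-15:00

Carol in UTC: 08:00-11:00, 12:00-17:00 (subtract 3h to convert from UTC+3).
Viktor in UTC: 10:00-11:00, 14:00-15:00 (subtract 3h to convert from UTC+3).
Kavya in UTC: 08:00-11:00, 13:00-17:00 (add 8h to convert from UTC-8).
Sam in UTC: 09:00-13:00, 14:00-15:00 (add 8h to convert from UTC-8).
Luca in UTC: 10:00-12:00, 13:00-15:00, 16:00-17:00 (add 8h to convert from UTC-8).
Erik in UTC: 08:00-11:00, 12:00-15:00 (subtract 3h to convert from UTC+3).
Carol ∩ Viktor: 10:00-11:00, 14:00-15:00.
Carol ∩ Viktor ∩ Kavya: 10:00-11:00, 14:00-15:00.
Carol ∩ Viktor ∩ Kavya ∩ Sam: 10:00-11:00, 14:00-15:00.
Carol ∩ Viktor ∩ Kavya ∩ Sam ∩ Luca: 10:00-11:00, 14:00-15:00.
Carol ∩ Viktor ∩ Kavya ∩ Sam ∩ Luca ∩ Erik: 10:00-11:00, 14:00-15:00.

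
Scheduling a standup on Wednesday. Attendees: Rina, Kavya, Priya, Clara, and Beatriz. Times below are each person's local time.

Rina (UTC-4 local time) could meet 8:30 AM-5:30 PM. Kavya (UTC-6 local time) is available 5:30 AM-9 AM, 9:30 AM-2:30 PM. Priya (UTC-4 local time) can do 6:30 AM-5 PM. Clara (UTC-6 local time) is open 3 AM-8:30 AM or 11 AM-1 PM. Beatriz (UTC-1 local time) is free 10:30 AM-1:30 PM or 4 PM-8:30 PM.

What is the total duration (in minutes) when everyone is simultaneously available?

240

Rina in UTC: 12:30-21:30 (add 4h to convert from UTC-4).
Kavya in UTC: 11:30-15:00, 15:30-20:30 (add 6h to convert from UTC-6).
Priya in UTC: 10:30-21:00 (add 4h to convert from UTC-4).
Clara in UTC: 09:00-14:30, 17:00-19:00 (add 6h to convert from UTC-6).
Beatriz in UTC: 11:30-14:30, 17:00-21:30 (add 1h to convert from UTC-1).
Rina ∩ Kavya: 12:30-15:00, 15:30-20:30.
Rina ∩ Kavya ∩ Priya: 12:30-15:00, 15:30-20:30.
Rina ∩ Kavya ∩ Priya ∩ Clara: 12:30-14:30, 17:00-19:00.
Rina ∩ Kavya ∩ Priya ∩ Clara ∩ Beatriz: 12:30-14:30, 17:00-19:00.
Summing the common windows: 120 + 120 = 240 minutes.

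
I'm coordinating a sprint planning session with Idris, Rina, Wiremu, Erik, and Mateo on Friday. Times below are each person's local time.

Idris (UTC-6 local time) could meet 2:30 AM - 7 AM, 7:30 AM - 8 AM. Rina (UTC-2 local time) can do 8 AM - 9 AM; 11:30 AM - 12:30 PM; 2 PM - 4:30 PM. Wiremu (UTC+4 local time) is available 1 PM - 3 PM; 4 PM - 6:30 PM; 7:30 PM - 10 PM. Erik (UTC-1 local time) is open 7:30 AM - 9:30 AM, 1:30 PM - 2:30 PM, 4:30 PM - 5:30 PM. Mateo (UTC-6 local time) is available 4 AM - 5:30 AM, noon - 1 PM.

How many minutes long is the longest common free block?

Idris in UTC: 08:30-13:00, 13:30-14:00 (add 6h to convert from UTC-6).
Rina in UTC: 10:00-11:00, 13:30-14:30, 16:00-18:30 (add 2h to convert from UTC-2).
Wiremu in UTC: 09:00-11:00, 12:00-14:30, 15:30-18:00 (subtract 4h to convert from UTC+4).
Erik in UTC: 08:30-10:30, 14:30-15:30, 17:30-18:30 (add 1h to convert from UTC-1).
Mateo in UTC: 10:00-11:30, 18:00-19:00 (add 6h to convert from UTC-6).
Idris ∩ Rina: 10:00-11:00, 13:30-14:00.
Idris ∩ Rina ∩ Wiremu: 10:00-11:00, 13:30-14:00.
Idris ∩ Rina ∩ Wiremu ∩ Erik: 10:00-10:30.
Idris ∩ Rina ∩ Wiremu ∩ Erik ∩ Mateo: 10:00-10:30.
The longest is 10:00-10:30 at 30 minutes.

30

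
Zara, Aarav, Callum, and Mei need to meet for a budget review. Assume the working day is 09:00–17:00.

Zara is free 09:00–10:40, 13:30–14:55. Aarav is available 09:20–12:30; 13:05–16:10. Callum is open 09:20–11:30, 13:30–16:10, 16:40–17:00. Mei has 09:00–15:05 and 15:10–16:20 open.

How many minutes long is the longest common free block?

85

Zara ∩ Aarav: 09:20-10:40, 13:30-14:55.
Zara ∩ Aarav ∩ Callum: 09:20-10:40, 13:30-14:55.
Zara ∩ Aarav ∩ Callum ∩ Mei: 09:20-10:40, 13:30-14:55.
So the common availability across everyone is 09:20-10:40, 13:30-14:55.
The longest is 13:30-14:55 at 85 minutes.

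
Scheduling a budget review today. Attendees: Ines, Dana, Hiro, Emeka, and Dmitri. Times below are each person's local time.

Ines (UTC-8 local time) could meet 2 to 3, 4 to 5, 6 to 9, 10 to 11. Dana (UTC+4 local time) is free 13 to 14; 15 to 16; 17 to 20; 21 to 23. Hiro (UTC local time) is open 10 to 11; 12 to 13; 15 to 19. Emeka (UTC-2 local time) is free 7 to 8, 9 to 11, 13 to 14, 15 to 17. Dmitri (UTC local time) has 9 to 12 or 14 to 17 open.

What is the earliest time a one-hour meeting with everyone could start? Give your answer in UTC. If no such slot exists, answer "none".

15:00

Ines in UTC: 10:00-11:00, 12:00-13:00, 14:00-17:00, 18:00-19:00 (add 8h to convert from UTC-8).
Dana in UTC: 09:00-10:00, 11:00-12:00, 13:00-16:00, 17:00-19:00 (subtract 4h to convert from UTC+4).
Hiro in UTC: 10:00-11:00, 12:00-13:00, 15:00-19:00.
Emeka in UTC: 09:00-10:00, 11:00-13:00, 15:00-16:00, 17:00-19:00 (add 2h to convert from UTC-2).
Dmitri in UTC: 09:00-12:00, 14:00-17:00.
Ines ∩ Dana: 14:00-16:00, 18:00-19:00.
Ines ∩ Dana ∩ Hiro: 15:00-16:00, 18:00-19:00.
Ines ∩ Dana ∩ Hiro ∩ Emeka: 15:00-16:00, 18:00-19:00.
Ines ∩ Dana ∩ Hiro ∩ Emeka ∩ Dmitri: 15:00-16:00.
The first common window of at least 60 minutes is 15:00-16:00, so the earliest start is 15:00.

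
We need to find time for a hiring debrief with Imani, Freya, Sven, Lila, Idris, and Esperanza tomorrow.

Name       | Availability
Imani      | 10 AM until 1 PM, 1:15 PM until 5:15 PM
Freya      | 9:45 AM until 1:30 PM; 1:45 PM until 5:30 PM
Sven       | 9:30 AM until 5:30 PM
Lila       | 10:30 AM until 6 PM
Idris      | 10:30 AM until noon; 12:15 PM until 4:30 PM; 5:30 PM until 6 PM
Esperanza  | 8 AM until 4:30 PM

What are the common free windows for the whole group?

Imani ∩ Freya: 10:00-13:00, 13:15-13:30, 13:45-17:15.
Imani ∩ Freya ∩ Sven: 10:00-13:00, 13:15-13:30, 13:45-17:15.
Imani ∩ Freya ∩ Sven ∩ Lila: 10:30-13:00, 13:15-13:30, 13:45-17:15.
Imani ∩ Freya ∩ Sven ∩ Lila ∩ Idris: 10:30-12:00, 12:15-13:00, 13:15-13:30, 13:45-16:30.
Imani ∩ Freya ∩ Sven ∩ Lila ∩ Idris ∩ Esperanza: 10:30-12:00, 12:15-13:00, 13:15-13:30, 13:45-16:30.

10:30-12:00, 12:15-13:00, 13:15-13:30, 13:45-16:30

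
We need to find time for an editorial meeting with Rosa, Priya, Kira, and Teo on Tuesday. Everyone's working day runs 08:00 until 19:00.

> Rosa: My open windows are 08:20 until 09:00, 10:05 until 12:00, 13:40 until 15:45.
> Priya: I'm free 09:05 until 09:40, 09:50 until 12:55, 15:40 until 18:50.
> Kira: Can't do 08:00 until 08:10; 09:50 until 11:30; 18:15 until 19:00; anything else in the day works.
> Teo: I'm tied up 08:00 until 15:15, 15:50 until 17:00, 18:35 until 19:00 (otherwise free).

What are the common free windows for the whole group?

15:40-15:45

Rosa free: 08:20-09:00, 10:05-12:00, 13:40-15:45.
Priya free: 09:05-09:40, 09:50-12:55, 15:40-18:50.
Kira free: 08:10-09:50, 11:30-18:15 (invert busy blocks within the working day).
Teo free: 15:15-15:50, 17:00-18:35 (invert busy blocks within the working day).
Rosa ∩ Priya: 10:05-12:00, 15:40-15:45.
Rosa ∩ Priya ∩ Kira: 11:30-12:00, 15:40-15:45.
Rosa ∩ Priya ∩ Kira ∩ Teo: 15:40-15:45.
Those are the intersection windows.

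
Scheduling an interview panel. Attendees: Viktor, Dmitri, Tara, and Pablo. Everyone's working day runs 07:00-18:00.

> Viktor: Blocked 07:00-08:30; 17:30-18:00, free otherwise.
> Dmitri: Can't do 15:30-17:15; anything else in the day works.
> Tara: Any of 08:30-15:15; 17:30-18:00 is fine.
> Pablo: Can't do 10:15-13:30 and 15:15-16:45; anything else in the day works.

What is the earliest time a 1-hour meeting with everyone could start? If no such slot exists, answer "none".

08:30

Viktor free: 08:30-17:30 (invert busy blocks within the working day).
Dmitri free: 07:00-15:30, 17:15-18:00 (invert busy blocks within the working day).
Tara free: 08:30-15:15, 17:30-18:00.
Pablo free: 07:00-10:15, 13:30-15:15, 16:45-18:00 (invert busy blocks within the working day).
Viktor ∩ Dmitri: 08:30-15:30, 17:15-17:30.
Viktor ∩ Dmitri ∩ Tara: 08:30-15:15.
Viktor ∩ Dmitri ∩ Tara ∩ Pablo: 08:30-10:15, 13:30-15:15.
The first common window of at least 60 minutes is 08:30-10:15, so the earliest start is 08:30.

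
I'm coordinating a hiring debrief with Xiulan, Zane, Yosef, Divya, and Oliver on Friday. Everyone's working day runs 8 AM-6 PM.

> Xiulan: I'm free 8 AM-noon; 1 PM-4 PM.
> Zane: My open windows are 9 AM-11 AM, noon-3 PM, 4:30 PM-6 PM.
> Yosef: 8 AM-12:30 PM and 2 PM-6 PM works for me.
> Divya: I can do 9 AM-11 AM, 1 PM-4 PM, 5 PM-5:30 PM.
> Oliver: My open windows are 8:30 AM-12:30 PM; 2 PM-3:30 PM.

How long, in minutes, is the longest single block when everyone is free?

Xiulan ∩ Zane: 09:00-11:00, 13:00-15:00.
Xiulan ∩ Zane ∩ Yosef: 09:00-11:00, 14:00-15:00.
Xiulan ∩ Zane ∩ Yosef ∩ Divya: 09:00-11:00, 14:00-15:00.
Xiulan ∩ Zane ∩ Yosef ∩ Divya ∩ Oliver: 09:00-11:00, 14:00-15:00.
Those are the intersection windows.
The longest is 09:00-11:00 at 120 minutes.

120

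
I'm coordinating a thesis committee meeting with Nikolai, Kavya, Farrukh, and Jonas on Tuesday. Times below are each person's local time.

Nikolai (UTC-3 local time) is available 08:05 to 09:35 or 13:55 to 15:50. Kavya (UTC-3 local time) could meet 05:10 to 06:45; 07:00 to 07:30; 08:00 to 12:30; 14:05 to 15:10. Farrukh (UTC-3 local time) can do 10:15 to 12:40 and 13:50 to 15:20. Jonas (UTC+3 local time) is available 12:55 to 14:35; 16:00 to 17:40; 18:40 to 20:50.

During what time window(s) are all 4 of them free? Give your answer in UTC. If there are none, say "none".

17:05-17:50

Nikolai in UTC: 11:05-12:35, 16:55-18:50 (add 3h to convert from UTC-3).
Kavya in UTC: 08:10-09:45, 10:00-10:30, 11:00-15:30, 17:05-18:10 (add 3h to convert from UTC-3).
Farrukh in UTC: 13:15-15:40, 16:50-18:20 (add 3h to convert from UTC-3).
Jonas in UTC: 09:55-11:35, 13:00-14:40, 15:40-17:50 (subtract 3h to convert from UTC+3).
Nikolai ∩ Kavya: 11:05-12:35, 17:05-18:10.
Nikolai ∩ Kavya ∩ Farrukh: 17:05-18:10.
Nikolai ∩ Kavya ∩ Farrukh ∩ Jonas: 17:05-17:50.
Those are the intersection windows.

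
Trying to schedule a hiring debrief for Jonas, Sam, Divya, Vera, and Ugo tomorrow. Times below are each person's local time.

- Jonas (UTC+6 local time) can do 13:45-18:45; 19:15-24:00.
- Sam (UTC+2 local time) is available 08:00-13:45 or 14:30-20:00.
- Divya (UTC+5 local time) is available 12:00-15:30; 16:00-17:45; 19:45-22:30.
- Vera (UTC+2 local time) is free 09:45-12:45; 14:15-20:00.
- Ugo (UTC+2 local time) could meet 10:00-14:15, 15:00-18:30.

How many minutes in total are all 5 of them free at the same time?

Jonas in UTC: 07:45-12:45, 13:15-18:00 (subtract 6h to convert from UTC+6).
Sam in UTC: 06:00-11:45, 12:30-18:00 (subtract 2h to convert from UTC+2).
Divya in UTC: 07:00-10:30, 11:00-12:45, 14:45-17:30 (subtract 5h to convert from UTC+5).
Vera in UTC: 07:45-10:45, 12:15-18:00 (subtract 2h to convert from UTC+2).
Ugo in UTC: 08:00-12:15, 13:00-16:30 (subtract 2h to convert from UTC+2).
Jonas ∩ Sam: 07:45-11:45, 12:30-12:45, 13:15-18:00.
Jonas ∩ Sam ∩ Divya: 07:45-10:30, 11:00-11:45, 12:30-12:45, 14:45-17:30.
Jonas ∩ Sam ∩ Divya ∩ Vera: 07:45-10:30, 12:30-12:45, 14:45-17:30.
Jonas ∩ Sam ∩ Divya ∩ Vera ∩ Ugo: 08:00-10:30, 14:45-16:30.
So the common availability across everyone is 08:00-10:30, 14:45-16:30.
Summing the common windows: 150 + 105 = 255 minutes.

255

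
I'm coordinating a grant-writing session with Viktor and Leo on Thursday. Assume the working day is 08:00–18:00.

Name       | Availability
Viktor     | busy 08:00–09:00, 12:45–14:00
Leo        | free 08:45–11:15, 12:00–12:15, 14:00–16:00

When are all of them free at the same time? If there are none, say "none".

09:00-11:15, 12:00-12:15, 14:00-16:00

Viktor free: 09:00-12:45, 14:00-18:00 (invert busy blocks within the working day).
Leo free: 08:45-11:15, 12:00-12:15, 14:00-16:00.
Viktor ∩ Leo: 09:00-11:15, 12:00-12:15, 14:00-16:00.
So the common availability across everyone is 09:00-11:15, 12:00-12:15, 14:00-16:00.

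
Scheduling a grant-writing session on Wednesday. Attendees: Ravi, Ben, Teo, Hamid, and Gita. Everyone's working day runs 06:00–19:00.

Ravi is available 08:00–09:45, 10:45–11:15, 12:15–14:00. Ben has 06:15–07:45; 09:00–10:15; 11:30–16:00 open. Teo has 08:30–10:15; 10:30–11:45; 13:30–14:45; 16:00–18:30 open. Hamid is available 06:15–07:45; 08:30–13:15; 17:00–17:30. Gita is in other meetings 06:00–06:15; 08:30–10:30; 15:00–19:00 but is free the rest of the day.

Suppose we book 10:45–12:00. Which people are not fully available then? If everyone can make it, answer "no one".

Ravi free: 08:00-09:45, 10:45-11:15, 12:15-14:00.
Ben free: 06:15-07:45, 09:00-10:15, 11:30-16:00.
Teo free: 08:30-10:15, 10:30-11:45, 13:30-14:45, 16:00-18:30.
Hamid free: 06:15-07:45, 08:30-13:15, 17:00-17:30.
Gita free: 06:15-08:30, 10:30-15:00 (invert busy blocks within the working day).
Ravi: not fully free for 10:45-12:00. Ben: not fully free for 10:45-12:00. Teo: not fully free for 10:45-12:00. Hamid: free for 10:45-12:00. Gita: free for 10:45-12:00.

Ben, Ravi, Teo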